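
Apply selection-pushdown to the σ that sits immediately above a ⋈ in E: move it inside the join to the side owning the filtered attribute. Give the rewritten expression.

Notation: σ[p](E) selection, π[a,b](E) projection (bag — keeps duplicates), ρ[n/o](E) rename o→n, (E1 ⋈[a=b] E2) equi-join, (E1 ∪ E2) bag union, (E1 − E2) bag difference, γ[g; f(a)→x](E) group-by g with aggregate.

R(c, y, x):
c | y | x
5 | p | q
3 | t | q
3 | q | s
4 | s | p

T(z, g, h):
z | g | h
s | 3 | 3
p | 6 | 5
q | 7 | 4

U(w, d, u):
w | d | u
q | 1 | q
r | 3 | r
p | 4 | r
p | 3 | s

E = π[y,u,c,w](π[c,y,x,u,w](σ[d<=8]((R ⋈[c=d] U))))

σ filters on d, owned by the right side.
E' = π[y,u,c,w](π[c,y,x,u,w]((R ⋈[c=d] σ[d<=8](U))))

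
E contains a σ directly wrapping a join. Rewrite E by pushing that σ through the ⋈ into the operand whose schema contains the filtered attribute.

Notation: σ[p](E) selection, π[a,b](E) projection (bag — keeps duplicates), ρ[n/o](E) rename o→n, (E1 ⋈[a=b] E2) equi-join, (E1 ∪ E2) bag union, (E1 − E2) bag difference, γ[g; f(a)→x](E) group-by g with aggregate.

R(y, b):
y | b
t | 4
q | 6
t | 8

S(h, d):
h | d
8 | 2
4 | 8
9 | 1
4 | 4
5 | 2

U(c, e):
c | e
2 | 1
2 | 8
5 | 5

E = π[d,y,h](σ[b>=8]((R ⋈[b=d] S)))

σ filters on b, owned by the left side.
E' = π[d,y,h]((σ[b>=8](R) ⋈[b=d] S))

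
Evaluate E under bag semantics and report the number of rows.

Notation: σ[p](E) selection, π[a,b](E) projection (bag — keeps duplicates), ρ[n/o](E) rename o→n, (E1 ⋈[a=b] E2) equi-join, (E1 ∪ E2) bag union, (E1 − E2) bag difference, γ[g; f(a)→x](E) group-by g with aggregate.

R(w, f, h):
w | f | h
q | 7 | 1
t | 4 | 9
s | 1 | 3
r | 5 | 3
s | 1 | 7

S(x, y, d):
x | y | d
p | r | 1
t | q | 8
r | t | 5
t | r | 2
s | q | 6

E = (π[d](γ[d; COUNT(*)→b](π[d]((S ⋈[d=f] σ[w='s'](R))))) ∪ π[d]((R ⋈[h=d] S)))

Row counts bottom-up:
  S → 5
  R → 5
  σ[w='s'](R) → 2
  (S ⋈[d=f] σ[w='s'](R)) → 2
  π[d]((S ⋈[d=f] σ[w='s'](R))) → 2
  γ[d; COUNT(*)→b](π[d]((S ⋈[d=f] σ[w='s'](R)))) → 1
  π[d](γ[d; COUNT(*)→b](π[d]((S ⋈[d=f] σ[w='s'](R))))) → 1
  R → 5
  S → 5
  (R ⋈[h=d] S) → 1
  π[d]((R ⋈[h=d] S)) → 1
  (π[d](γ[d; COUNT(*)→b](π[d]((S ⋈[d=f] σ[w='s'](R))))) ∪ π[d]((R ⋈[h=d] S))) → 2

|E| = 2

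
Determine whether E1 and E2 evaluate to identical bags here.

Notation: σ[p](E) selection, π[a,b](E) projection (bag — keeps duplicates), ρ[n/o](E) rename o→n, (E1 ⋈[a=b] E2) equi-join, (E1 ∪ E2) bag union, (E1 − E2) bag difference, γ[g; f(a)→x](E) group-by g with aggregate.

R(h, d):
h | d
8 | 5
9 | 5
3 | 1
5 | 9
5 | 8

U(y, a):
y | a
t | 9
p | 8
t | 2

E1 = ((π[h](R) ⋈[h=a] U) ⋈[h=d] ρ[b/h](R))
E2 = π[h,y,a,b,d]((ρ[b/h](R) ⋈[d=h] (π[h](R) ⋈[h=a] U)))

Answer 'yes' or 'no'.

E1 row counts bottom-up:
  R → 5
  π[h](R) → 5
  U → 3
  (π[h](R) ⋈[h=a] U) → 2
  R → 5
  ρ[b/h](R) → 5
  ((π[h](R) ⋈[h=a] U) ⋈[h=d] ρ[b/h](R)) → 2
E2 row counts bottom-up:
  R → 5
  ρ[b/h](R) → 5
  R → 5
  π[h](R) → 5
  U → 3
  (π[h](R) ⋈[h=a] U) → 2
  (ρ[b/h](R) ⋈[d=h] (π[h](R) ⋈[h=a] U)) → 2
  π[h,y,a,b,d]((ρ[b/h](R) ⋈[d=h] (π[h](R) ⋈[h=a] U))) → 2

E1 and E2 produce the same multiset:
h | y | a | b | d
8 | p | 8 | 5 | 8
9 | t | 9 | 5 | 9

yes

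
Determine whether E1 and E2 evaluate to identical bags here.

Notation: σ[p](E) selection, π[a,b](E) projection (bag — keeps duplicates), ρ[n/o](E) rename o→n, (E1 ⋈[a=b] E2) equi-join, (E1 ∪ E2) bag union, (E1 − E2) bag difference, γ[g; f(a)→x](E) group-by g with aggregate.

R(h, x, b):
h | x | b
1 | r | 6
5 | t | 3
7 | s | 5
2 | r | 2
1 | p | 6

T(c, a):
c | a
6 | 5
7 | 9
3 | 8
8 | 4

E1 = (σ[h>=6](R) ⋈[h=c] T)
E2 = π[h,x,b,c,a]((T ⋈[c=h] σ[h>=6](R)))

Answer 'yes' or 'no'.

E1 per-node cardinality:
  R → 5
  σ[h>=6](R) → 1
  T → 4
  (σ[h>=6](R) ⋈[h=c] T) → 1
E2 per-node cardinality:
  T → 4
  R → 5
  σ[h>=6](R) → 1
  (T ⋈[c=h] σ[h>=6](R)) → 1
  π[h,x,b,c,a]((T ⋈[c=h] σ[h>=6](R))) → 1

E1 and E2 produce the same multiset:
h | x | b | c | a
7 | s | 5 | 7 | 9

yes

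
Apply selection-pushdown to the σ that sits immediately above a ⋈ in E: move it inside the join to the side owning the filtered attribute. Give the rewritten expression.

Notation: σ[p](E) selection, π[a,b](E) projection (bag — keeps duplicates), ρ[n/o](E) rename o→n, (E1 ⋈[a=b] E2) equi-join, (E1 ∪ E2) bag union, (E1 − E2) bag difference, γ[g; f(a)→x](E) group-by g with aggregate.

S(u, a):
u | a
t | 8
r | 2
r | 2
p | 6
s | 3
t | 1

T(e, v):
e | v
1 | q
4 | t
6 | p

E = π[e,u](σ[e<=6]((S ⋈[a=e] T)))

σ filters on e, owned by the right side.
E' = π[e,u]((S ⋈[a=e] σ[e<=6](T)))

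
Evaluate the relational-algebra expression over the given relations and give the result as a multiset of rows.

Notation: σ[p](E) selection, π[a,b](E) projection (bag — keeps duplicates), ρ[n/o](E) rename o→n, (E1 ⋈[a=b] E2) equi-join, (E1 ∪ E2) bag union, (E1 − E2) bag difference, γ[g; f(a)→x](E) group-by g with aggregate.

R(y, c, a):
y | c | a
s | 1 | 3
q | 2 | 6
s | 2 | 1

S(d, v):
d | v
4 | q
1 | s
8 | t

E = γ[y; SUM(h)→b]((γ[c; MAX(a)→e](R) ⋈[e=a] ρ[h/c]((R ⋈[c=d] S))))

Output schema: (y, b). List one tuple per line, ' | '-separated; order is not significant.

Subexpression sizes:
  R → 3
  γ[c; MAX(a)→e](R) → 2
  R → 3
  S → 3
  (R ⋈[c=d] S) → 1
  ρ[h/c]((R ⋈[c=d] S)) → 1
  (γ[c; MAX(a)→e](R) ⋈[e=a] ρ[h/c]((R ⋈[c=d] S))) → 1
  γ[y; SUM(h)→b]((γ[c; MAX(a)→e](R) ⋈[e=a] ρ[h/c]((R ⋈[c=d] S)))) → 1

== RESULT ==
y | b
s | 1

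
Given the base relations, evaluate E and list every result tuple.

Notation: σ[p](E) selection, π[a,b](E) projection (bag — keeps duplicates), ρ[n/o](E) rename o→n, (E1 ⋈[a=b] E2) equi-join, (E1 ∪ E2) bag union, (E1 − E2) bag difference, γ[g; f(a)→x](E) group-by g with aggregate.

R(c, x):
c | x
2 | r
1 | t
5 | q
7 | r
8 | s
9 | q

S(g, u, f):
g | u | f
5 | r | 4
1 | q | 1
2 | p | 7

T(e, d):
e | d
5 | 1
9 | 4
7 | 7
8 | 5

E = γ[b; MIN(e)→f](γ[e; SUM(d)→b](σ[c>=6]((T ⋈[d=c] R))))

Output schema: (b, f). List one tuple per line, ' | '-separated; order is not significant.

Row counts bottom-up:
  T → 4
  R → 6
  (T ⋈[d=c] R) → 3
  σ[c>=6]((T ⋈[d=c] R)) → 1
  γ[e; SUM(d)→b](σ[c>=6]((T ⋈[d=c] R))) → 1
  γ[b; MIN(e)→f](γ[e; SUM(d)→b](σ[c>=6]((T ⋈[d=c] R)))) → 1

== RESULT ==
b | f
7 | 7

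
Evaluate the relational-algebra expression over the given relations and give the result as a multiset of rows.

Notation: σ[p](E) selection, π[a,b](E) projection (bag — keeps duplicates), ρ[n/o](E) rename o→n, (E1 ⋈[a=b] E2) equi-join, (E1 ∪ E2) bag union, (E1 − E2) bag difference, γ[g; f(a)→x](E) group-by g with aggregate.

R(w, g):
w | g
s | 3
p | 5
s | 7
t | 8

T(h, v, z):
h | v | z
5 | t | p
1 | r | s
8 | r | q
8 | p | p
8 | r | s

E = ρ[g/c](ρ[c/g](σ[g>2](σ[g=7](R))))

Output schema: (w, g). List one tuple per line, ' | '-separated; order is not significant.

Stepwise |·|:
  R → 4
  σ[g=7](R) → 1
  σ[g>2](σ[g=7](R)) → 1
  ρ[c/g](σ[g>2](σ[g=7](R))) → 1
  ρ[g/c](ρ[c/g](σ[g>2](σ[g=7](R)))) → 1

== RESULT ==
w | g
s | 7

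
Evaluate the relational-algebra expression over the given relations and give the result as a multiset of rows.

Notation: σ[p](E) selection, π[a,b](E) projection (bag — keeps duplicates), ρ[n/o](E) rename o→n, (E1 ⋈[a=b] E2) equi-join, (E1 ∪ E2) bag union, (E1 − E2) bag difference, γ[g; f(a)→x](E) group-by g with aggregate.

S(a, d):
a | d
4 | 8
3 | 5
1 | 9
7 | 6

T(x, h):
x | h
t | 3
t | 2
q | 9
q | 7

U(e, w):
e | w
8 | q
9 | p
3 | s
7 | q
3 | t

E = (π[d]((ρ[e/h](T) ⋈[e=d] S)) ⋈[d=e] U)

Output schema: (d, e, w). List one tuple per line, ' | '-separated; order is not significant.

Subexpression sizes:
  T → 4
  ρ[e/h](T) → 4
  S → 4
  (ρ[e/h](T) ⋈[e=d] S) → 1
  π[d]((ρ[e/h](T) ⋈[e=d] S)) → 1
  U → 5
  (π[d]((ρ[e/h](T) ⋈[e=d] S)) ⋈[d=e] U) → 1

== RESULT ==
d | e | w
9 | 9 | p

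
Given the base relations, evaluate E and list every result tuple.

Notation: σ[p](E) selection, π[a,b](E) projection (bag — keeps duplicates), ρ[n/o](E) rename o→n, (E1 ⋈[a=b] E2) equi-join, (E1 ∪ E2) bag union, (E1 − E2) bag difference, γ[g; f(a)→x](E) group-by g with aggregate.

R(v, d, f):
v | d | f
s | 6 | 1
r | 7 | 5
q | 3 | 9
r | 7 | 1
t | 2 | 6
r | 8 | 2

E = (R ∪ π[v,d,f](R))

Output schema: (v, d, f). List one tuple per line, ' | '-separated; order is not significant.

Row counts bottom-up:
  R → 6
  R → 6
  π[v,d,f](R) → 6
  (R ∪ π[v,d,f](R)) → 12

== RESULT ==
v | d | f
q | 3 | 9
q | 3 | 9
r | 7 | 1
r | 7 | 1
r | 7 | 5
r | 7 | 5
r | 8 | 2
r | 8 | 2
s | 6 | 1
s | 6 | 1
t | 2 | 6
t | 2 | 6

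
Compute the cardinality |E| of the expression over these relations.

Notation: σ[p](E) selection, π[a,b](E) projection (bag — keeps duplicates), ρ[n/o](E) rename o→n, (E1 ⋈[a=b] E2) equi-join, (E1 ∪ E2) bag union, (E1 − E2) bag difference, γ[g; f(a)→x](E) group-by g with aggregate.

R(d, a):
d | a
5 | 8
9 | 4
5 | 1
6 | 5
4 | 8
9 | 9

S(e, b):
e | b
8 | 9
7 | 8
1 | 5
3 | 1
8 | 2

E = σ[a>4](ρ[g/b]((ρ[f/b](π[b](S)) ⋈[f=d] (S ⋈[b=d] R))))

Subexpression sizes:
  S → 5
  π[b](S) → 5
  ρ[f/b](π[b](S)) → 5
  S → 5
  R → 6
  (S ⋈[b=d] R) → 4
  (ρ[f/b](π[b](S)) ⋈[f=d] (S ⋈[b=d] R)) → 4
  ρ[g/b]((ρ[f/b](π[b](S)) ⋈[f=d] (S ⋈[b=d] R))) → 4
  σ[a>4](ρ[g/b]((ρ[f/b](π[b](S)) ⋈[f=d] (S ⋈[b=d] R)))) → 2

|E| = 2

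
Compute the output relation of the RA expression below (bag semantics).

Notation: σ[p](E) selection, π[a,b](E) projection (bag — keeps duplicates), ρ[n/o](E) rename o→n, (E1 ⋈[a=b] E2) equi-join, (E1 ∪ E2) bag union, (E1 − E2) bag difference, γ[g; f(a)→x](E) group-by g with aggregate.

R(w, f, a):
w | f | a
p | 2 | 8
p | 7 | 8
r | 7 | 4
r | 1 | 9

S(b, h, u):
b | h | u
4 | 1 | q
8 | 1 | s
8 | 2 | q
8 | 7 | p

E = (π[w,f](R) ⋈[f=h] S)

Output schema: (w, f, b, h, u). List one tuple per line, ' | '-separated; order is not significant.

Per-node cardinality:
  R → 4
  π[w,f](R) → 4
  S → 4
  (π[w,f](R) ⋈[f=h] S) → 5

== RESULT ==
w | f | b | h | u
p | 2 | 8 | 2 | q
p | 7 | 8 | 7 | p
r | 1 | 4 | 1 | q
r | 1 | 8 | 1 | s
r | 7 | 8 | 7 | p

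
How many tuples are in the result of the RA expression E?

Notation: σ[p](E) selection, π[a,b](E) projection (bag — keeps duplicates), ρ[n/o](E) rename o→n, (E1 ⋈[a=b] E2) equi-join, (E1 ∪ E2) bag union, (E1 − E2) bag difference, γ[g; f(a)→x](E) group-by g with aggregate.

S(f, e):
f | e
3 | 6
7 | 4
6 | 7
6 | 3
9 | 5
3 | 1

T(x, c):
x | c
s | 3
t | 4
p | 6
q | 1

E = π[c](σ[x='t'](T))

Stepwise |·|:
  T → 4
  σ[x='t'](T) → 1
  π[c](σ[x='t'](T)) → 1

|E| = 1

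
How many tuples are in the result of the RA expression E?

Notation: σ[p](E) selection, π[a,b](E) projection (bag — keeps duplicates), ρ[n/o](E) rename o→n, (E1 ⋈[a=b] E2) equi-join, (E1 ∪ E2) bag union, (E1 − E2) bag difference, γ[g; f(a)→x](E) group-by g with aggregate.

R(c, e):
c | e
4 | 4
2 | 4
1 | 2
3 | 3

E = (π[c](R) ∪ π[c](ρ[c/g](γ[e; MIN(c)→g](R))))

Per-node cardinality:
  R → 4
  π[c](R) → 4
  R → 4
  γ[e; MIN(c)→g](R) → 3
  ρ[c/g](γ[e; MIN(c)→g](R)) → 3
  π[c](ρ[c/g](γ[e; MIN(c)→g](R))) → 3
  (π[c](R) ∪ π[c](ρ[c/g](γ[e; MIN(c)→g](R)))) → 7

|E| = 7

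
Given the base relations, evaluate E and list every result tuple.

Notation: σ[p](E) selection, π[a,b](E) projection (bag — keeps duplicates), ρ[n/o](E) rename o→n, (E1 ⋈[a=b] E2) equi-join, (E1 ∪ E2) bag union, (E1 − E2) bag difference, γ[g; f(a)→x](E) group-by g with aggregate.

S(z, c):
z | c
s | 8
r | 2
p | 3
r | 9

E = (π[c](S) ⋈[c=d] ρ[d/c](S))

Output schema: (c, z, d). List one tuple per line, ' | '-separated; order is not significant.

Per-node cardinality:
  S → 4
  π[c](S) → 4
  S → 4
  ρ[d/c](S) → 4
  (π[c](S) ⋈[c=d] ρ[d/c](S)) → 4

== RESULT ==
c | z | d
2 | r | 2
3 | p | 3
8 | s | 8
9 | r | 9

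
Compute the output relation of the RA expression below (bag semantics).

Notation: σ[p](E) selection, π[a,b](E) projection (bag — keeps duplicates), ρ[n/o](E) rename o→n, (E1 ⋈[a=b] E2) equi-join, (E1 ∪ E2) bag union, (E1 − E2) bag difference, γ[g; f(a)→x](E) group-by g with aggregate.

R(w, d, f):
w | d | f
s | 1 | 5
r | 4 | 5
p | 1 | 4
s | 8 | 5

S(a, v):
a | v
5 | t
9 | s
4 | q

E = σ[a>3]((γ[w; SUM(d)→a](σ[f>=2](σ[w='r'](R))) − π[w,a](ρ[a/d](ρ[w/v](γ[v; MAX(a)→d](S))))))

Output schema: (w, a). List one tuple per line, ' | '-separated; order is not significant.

Row counts bottom-up:
  R → 4
  σ[w='r'](R) → 1
  σ[f>=2](σ[w='r'](R)) → 1
  γ[w; SUM(d)→a](σ[f>=2](σ[w='r'](R))) → 1
  S → 3
  γ[v; MAX(a)→d](S) → 3
  ρ[w/v](γ[v; MAX(a)→d](S)) → 3
  ρ[a/d](ρ[w/v](γ[v; MAX(a)→d](S))) → 3
  π[w,a](ρ[a/d](ρ[w/v](γ[v; MAX(a)→d](S)))) → 3
  (γ[w; SUM(d)→a](σ[f>=2](σ[w='r'](R))) − π[w,a](ρ[a/d](ρ[w/v](γ[v; MAX(a)→d](S))))) → 1
  σ[a>3]((γ[w; SUM(d)→a](σ[f>=2](σ[w='r'](R))) − π[w,a](ρ[a/d](ρ[w/v](γ[v; MAX(a)→d](S)))))) → 1

== RESULT ==
w | a
r | 4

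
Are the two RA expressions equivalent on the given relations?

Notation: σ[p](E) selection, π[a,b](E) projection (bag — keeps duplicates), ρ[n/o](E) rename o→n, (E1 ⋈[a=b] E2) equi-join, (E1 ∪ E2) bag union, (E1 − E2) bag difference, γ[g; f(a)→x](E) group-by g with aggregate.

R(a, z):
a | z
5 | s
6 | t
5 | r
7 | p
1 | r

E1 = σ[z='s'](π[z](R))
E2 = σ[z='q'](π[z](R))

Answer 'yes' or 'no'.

E1 row counts bottom-up:
  R → 5
  π[z](R) → 5
  σ[z='s'](π[z](R)) → 1
E2 row counts bottom-up:
  R → 5
  π[z](R) → 5
  σ[z='q'](π[z](R)) → 0

E1 result:
z
s
E2 result:
z
(0 rows)
Witness: ('s',) appears 1× in E1 but 0× in E2.

no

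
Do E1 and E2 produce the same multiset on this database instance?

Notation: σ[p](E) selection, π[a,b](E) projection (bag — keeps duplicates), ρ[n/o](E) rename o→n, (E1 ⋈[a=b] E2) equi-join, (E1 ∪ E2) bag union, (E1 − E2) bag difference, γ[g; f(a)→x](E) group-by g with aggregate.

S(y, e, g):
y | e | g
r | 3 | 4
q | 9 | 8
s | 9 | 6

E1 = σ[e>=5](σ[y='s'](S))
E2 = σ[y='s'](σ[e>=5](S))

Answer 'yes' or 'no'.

E1 subexpression sizes:
  S → 3
  σ[y='s'](S) → 1
  σ[e>=5](σ[y='s'](S)) → 1
E2 subexpression sizes:
  S → 3
  σ[e>=5](S) → 2
  σ[y='s'](σ[e>=5](S)) → 1

E1 and E2 produce the same multiset:
y | e | g
s | 9 | 6

yes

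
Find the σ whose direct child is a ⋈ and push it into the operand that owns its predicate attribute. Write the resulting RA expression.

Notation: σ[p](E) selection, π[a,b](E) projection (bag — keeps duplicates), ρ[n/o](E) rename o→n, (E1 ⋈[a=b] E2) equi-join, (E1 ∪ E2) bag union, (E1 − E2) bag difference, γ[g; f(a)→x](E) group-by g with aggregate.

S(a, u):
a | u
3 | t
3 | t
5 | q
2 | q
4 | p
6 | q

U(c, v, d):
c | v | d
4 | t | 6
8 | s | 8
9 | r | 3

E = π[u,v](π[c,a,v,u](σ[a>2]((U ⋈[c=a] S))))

σ filters on a, owned by the right side.
E' = π[u,v](π[c,a,v,u]((U ⋈[c=a] σ[a>2](S))))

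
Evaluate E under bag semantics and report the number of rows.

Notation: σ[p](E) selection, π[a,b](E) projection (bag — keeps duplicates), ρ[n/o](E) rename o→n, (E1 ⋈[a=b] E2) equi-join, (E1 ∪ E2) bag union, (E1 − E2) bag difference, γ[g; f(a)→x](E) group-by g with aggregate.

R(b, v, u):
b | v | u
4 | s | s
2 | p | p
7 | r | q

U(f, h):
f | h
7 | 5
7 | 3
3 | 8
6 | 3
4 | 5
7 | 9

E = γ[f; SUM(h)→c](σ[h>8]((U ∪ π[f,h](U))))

Per-node cardinality:
  U → 6
  U → 6
  π[f,h](U) → 6
  (U ∪ π[f,h](U)) → 12
  σ[h>8]((U ∪ π[f,h](U))) → 2
  γ[f; SUM(h)→c](σ[h>8]((U ∪ π[f,h](U)))) → 1

|E| = 1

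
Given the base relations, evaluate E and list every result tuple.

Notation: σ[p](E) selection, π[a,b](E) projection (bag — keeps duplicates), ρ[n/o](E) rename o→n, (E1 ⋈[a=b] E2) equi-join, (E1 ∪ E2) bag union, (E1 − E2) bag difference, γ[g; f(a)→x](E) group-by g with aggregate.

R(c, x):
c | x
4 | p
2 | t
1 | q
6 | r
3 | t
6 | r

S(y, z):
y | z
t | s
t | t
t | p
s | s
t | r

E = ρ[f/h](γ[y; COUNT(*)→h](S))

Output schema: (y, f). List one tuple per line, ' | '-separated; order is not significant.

Stepwise |·|:
  S → 5
  γ[y; COUNT(*)→h](S) → 2
  ρ[f/h](γ[y; COUNT(*)→h](S)) → 2

== RESULT ==
y | f
s | 1
t | 4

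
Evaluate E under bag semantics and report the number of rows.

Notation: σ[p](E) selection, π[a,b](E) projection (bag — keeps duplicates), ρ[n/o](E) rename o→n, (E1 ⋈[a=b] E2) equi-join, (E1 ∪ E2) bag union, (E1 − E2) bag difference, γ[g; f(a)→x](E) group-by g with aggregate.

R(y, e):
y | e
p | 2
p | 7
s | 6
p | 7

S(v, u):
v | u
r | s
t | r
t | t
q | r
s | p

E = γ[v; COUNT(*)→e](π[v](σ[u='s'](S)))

Row counts bottom-up:
  S → 5
  σ[u='s'](S) → 1
  π[v](σ[u='s'](S)) → 1
  γ[v; COUNT(*)→e](π[v](σ[u='s'](S))) → 1

|E| = 1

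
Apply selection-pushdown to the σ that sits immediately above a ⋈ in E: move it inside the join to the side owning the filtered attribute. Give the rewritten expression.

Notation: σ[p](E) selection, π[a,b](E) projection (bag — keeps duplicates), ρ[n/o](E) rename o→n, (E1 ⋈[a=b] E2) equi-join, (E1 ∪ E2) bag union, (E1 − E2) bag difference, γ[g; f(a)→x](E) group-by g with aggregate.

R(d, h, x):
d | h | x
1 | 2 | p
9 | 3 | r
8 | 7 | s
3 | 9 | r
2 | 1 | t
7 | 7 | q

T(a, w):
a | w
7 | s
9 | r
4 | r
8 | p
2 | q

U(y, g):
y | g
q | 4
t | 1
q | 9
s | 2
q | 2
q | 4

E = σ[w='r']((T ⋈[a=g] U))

σ filters on w, owned by the left side.
E' = (σ[w='r'](T) ⋈[a=g] U)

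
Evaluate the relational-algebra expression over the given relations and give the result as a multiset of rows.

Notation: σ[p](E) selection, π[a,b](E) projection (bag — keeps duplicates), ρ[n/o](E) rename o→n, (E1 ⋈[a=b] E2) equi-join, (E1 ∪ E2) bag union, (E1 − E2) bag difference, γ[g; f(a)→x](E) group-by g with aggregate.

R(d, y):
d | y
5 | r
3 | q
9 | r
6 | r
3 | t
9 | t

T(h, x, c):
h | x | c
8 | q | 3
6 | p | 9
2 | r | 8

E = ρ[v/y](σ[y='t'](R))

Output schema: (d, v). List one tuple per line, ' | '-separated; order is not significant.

Subexpression sizes:
  R → 6
  σ[y='t'](R) → 2
  ρ[v/y](σ[y='t'](R)) → 2

== RESULT ==
d | v
3 | t
9 | t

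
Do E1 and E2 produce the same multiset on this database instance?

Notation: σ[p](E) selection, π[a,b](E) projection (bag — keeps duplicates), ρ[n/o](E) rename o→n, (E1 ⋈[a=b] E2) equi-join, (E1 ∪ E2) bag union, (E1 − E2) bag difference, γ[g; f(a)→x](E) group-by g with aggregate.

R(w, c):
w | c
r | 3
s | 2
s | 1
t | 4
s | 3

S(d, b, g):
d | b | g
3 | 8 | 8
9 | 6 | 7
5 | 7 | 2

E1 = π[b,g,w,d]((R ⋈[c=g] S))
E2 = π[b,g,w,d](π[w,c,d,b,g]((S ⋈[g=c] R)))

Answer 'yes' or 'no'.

E1 stepwise |·|:
  R → 5
  S → 3
  (R ⋈[c=g] S) → 1
  π[b,g,w,d]((R ⋈[c=g] S)) → 1
E2 stepwise |·|:
  S → 3
  R → 5
  (S ⋈[g=c] R) → 1
  π[w,c,d,b,g]((S ⋈[g=c] R)) → 1
  π[b,g,w,d](π[w,c,d,b,g]((S ⋈[g=c] R))) → 1

E1 and E2 produce the same multiset:
b | g | w | d
7 | 2 | s | 5

yes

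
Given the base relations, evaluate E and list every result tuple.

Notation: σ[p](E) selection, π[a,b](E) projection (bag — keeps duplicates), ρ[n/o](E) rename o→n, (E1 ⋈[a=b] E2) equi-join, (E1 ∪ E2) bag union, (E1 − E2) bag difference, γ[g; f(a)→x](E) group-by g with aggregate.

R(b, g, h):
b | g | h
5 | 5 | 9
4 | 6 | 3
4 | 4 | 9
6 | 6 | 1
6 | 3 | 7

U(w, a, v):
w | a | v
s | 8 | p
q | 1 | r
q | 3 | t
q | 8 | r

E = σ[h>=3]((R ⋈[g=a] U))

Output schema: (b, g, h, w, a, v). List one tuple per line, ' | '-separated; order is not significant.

Per-node cardinality:
  R → 5
  U → 4
  (R ⋈[g=a] U) → 1
  σ[h>=3]((R ⋈[g=a] U)) → 1

== RESULT ==
b | g | h | w | a | v
6 | 3 | 7 | q | 3 | t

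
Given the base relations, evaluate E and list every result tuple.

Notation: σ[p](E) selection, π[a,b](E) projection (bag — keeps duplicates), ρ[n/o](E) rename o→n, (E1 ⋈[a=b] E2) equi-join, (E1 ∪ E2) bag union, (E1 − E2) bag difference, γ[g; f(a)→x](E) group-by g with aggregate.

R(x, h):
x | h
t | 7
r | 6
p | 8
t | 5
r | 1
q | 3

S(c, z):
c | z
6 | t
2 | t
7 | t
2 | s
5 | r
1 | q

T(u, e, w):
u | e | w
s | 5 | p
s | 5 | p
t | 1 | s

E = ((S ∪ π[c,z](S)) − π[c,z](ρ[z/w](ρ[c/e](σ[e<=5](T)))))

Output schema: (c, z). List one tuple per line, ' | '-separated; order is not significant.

Stepwise |·|:
  S → 6
  S → 6
  π[c,z](S) → 6
  (S ∪ π[c,z](S)) → 12
  T → 3
  σ[e<=5](T) → 3
  ρ[c/e](σ[e<=5](T)) → 3
  ρ[z/w](ρ[c/e](σ[e<=5](T))) → 3
  π[c,z](ρ[z/w](ρ[c/e](σ[e<=5](T)))) → 3
  ((S ∪ π[c,z](S)) − π[c,z](ρ[z/w](ρ[c/e](σ[e<=5](T))))) → 12

== RESULT ==
c | z
1 | q
1 | q
2 | s
2 | s
2 | t
2 | t
5 | r
5 | r
6 | t
6 | t
7 | t
7 | t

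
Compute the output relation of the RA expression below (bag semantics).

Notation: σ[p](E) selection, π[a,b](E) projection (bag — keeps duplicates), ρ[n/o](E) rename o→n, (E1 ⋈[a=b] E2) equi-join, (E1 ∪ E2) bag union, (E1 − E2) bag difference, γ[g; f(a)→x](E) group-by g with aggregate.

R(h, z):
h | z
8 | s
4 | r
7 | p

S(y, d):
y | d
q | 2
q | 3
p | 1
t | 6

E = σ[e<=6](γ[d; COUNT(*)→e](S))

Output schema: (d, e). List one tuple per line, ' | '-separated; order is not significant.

Subexpression sizes:
  S → 4
  γ[d; COUNT(*)→e](S) → 4
  σ[e<=6](γ[d; COUNT(*)→e](S)) → 4

== RESULT ==
d | e
1 | 1
2 | 1
3 | 1
6 | 1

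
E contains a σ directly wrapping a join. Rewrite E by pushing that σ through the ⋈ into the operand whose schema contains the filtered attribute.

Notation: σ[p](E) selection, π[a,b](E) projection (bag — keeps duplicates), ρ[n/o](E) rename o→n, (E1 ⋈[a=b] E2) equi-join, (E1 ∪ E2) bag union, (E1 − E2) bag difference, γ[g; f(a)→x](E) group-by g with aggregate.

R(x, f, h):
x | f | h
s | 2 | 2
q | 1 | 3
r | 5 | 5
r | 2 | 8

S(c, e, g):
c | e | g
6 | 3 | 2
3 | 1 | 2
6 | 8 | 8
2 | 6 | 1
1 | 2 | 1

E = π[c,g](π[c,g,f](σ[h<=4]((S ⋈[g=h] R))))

σ filters on h, owned by the right side.
E' = π[c,g](π[c,g,f]((S ⋈[g=h] σ[h<=4](R))))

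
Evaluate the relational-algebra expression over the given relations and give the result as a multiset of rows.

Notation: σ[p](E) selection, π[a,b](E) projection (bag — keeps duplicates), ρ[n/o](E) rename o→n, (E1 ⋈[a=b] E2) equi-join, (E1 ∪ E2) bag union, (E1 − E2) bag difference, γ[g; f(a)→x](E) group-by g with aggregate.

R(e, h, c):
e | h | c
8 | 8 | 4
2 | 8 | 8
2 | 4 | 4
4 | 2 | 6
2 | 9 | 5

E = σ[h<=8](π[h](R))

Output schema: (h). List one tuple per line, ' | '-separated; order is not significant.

Stepwise |·|:
  R → 5
  π[h](R) → 5
  σ[h<=8](π[h](R)) → 4

== RESULT ==
h
2
4
8
8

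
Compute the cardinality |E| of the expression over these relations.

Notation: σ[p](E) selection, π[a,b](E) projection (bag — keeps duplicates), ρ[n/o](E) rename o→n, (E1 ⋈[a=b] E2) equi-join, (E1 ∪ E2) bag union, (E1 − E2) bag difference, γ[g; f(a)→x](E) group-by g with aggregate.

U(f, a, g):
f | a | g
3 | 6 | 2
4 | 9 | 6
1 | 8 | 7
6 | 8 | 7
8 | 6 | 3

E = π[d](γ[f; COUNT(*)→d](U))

Per-node cardinality:
  U → 5
  γ[f; COUNT(*)→d](U) → 5
  π[d](γ[f; COUNT(*)→d](U)) → 5

|E| = 5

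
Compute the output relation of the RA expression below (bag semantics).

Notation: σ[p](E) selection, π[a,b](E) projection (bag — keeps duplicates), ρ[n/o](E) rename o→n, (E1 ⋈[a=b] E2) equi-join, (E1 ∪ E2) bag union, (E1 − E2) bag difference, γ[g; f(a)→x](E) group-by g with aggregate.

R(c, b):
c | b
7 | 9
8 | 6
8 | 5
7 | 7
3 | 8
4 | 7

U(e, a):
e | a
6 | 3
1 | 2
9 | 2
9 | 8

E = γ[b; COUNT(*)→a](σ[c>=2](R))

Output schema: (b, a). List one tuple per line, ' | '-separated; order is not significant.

Stepwise |·|:
  R → 6
  σ[c>=2](R) → 6
  γ[b; COUNT(*)→a](σ[c>=2](R)) → 5

== RESULT ==
b | a
5 | 1
6 | 1
7 | 2
8 | 1
9 | 1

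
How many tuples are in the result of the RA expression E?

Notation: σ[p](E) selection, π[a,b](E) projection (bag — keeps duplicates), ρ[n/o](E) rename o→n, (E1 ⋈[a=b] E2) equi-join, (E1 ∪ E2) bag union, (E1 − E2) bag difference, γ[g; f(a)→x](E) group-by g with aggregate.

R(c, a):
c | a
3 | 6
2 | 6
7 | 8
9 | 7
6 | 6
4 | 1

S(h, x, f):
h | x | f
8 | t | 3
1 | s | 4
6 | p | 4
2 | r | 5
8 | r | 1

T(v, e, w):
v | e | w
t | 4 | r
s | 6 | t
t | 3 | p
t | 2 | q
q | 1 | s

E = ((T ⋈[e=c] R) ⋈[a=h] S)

Row counts bottom-up:
  T → 5
  R → 6
  (T ⋈[e=c] R) → 4
  S → 5
  ((T ⋈[e=c] R) ⋈[a=h] S) → 4

|E| = 4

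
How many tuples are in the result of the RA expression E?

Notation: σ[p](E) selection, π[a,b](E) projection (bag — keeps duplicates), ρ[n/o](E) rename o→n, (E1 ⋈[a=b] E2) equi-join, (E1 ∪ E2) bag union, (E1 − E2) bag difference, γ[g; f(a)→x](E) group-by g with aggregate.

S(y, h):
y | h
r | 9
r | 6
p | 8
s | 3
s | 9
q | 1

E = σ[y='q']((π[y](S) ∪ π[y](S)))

Row counts bottom-up:
  S → 6
  π[y](S) → 6
  S → 6
  π[y](S) → 6
  (π[y](S) ∪ π[y](S)) → 12
  σ[y='q']((π[y](S) ∪ π[y](S))) → 2

|E| = 2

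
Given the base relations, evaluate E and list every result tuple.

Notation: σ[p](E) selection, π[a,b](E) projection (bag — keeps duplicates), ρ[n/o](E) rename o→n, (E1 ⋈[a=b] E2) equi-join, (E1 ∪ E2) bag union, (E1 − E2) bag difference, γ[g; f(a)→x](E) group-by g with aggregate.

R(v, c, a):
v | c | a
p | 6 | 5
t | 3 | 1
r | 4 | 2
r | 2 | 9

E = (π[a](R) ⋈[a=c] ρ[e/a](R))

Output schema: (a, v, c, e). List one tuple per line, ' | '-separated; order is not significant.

Row counts bottom-up:
  R → 4
  π[a](R) → 4
  R → 4
  ρ[e/a](R) → 4
  (π[a](R) ⋈[a=c] ρ[e/a](R)) → 1

== RESULT ==
a | v | c | e
2 | r | 2 | 9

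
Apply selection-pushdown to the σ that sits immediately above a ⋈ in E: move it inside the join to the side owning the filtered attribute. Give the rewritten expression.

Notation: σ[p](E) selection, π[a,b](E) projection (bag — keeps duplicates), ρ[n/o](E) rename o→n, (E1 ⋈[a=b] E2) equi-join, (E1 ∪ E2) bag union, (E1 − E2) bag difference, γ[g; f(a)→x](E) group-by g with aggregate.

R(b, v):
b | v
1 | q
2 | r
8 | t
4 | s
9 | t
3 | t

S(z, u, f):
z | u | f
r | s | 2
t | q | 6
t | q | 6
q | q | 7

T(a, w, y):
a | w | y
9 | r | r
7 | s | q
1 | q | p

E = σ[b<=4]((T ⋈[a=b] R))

σ filters on b, owned by the right side.
E' = (T ⋈[a=b] σ[b<=4](R))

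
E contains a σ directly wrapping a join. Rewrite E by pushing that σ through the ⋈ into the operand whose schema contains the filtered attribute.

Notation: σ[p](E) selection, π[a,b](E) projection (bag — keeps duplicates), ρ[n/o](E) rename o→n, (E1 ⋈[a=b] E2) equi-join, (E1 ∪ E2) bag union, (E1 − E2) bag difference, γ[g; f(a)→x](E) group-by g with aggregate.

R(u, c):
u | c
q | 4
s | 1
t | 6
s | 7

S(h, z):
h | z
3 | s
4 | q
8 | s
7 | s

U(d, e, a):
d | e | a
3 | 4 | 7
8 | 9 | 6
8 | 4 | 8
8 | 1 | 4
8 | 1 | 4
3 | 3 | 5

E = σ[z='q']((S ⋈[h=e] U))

σ filters on z, owned by the left side.
E' = (σ[z='q'](S) ⋈[h=e] U)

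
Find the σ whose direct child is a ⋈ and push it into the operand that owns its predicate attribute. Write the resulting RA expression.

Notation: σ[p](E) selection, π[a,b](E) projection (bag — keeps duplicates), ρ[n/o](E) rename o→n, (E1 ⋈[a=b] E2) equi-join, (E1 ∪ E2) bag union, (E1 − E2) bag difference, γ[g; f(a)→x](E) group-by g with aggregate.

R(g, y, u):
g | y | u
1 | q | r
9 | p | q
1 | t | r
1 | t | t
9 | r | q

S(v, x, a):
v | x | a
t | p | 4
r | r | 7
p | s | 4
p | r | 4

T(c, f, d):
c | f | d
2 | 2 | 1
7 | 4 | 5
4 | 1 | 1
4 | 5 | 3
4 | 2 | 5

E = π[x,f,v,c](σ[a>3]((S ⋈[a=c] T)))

σ filters on a, owned by the left side.
E' = π[x,f,v,c]((σ[a>3](S) ⋈[a=c] T))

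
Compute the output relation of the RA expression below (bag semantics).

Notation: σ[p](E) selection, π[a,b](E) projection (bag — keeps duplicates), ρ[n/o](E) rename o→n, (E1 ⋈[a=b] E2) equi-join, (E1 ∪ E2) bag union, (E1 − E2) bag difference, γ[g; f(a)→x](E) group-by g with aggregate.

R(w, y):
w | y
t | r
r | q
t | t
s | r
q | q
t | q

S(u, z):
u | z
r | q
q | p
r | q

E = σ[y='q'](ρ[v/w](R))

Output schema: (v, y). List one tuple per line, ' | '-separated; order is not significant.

Subexpression sizes:
  R → 6
  ρ[v/w](R) → 6
  σ[y='q'](ρ[v/w](R)) → 3

== RESULT ==
v | y
q | q
r | q
t | q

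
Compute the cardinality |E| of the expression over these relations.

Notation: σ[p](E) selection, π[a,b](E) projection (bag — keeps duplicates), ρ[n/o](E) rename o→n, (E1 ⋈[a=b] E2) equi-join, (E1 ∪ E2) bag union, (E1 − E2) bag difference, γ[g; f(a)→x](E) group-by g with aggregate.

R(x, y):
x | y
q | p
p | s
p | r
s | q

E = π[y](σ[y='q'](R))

Stepwise |·|:
  R → 4
  σ[y='q'](R) → 1
  π[y](σ[y='q'](R)) → 1

|E| = 1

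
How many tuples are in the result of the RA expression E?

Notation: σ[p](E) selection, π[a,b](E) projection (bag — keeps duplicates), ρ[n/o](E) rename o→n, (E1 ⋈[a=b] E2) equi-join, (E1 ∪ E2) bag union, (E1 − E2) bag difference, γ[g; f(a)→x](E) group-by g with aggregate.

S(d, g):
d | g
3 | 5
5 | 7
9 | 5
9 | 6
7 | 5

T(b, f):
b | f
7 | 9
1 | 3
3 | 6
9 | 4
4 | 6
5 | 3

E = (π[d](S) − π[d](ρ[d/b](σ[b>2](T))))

Row counts bottom-up:
  S → 5
  π[d](S) → 5
  T → 6
  σ[b>2](T) → 5
  ρ[d/b](σ[b>2](T)) → 5
  π[d](ρ[d/b](σ[b>2](T))) → 5
  (π[d](S) − π[d](ρ[d/b](σ[b>2](T)))) → 1

|E| = 1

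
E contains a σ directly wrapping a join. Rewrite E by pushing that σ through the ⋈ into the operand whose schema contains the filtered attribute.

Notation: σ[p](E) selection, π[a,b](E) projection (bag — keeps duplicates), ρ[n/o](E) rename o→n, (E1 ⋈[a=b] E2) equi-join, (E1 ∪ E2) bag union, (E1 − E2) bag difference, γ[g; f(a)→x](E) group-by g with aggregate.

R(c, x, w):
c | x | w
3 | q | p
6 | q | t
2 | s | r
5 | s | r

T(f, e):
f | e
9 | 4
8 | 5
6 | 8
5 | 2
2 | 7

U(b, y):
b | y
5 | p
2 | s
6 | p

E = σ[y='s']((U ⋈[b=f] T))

σ filters on y, owned by the left side.
E' = (σ[y='s'](U) ⋈[b=f] T)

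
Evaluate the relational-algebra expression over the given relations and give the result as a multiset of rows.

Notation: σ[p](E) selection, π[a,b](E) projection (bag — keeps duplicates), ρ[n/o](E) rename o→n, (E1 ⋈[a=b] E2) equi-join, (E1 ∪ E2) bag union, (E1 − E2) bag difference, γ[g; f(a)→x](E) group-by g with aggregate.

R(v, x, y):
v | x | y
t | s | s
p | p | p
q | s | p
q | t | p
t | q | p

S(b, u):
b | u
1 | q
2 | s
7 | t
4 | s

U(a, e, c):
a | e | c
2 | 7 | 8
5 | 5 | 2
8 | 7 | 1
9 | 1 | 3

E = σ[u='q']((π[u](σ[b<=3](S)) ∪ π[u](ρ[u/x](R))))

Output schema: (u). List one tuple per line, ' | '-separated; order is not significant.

Subexpression sizes:
  S → 4
  σ[b<=3](S) → 2
  π[u](σ[b<=3](S)) → 2
  R → 5
  ρ[u/x](R) → 5
  π[u](ρ[u/x](R)) → 5
  (π[u](σ[b<=3](S)) ∪ π[u](ρ[u/x](R))) → 7
  σ[u='q']((π[u](σ[b<=3](S)) ∪ π[u](ρ[u/x](R)))) → 2

== RESULT ==
u
q
q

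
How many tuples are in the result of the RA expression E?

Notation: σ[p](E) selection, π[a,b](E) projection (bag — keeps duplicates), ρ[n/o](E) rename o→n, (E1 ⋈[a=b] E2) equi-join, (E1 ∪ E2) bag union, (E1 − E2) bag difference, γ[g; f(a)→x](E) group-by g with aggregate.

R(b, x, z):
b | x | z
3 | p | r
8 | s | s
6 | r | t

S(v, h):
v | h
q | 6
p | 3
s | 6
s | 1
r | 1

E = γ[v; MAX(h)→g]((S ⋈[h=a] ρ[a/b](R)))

Subexpression sizes:
  S → 5
  R → 3
  ρ[a/b](R) → 3
  (S ⋈[h=a] ρ[a/b](R)) → 3
  γ[v; MAX(h)→g]((S ⋈[h=a] ρ[a/b](R))) → 3

|E| = 3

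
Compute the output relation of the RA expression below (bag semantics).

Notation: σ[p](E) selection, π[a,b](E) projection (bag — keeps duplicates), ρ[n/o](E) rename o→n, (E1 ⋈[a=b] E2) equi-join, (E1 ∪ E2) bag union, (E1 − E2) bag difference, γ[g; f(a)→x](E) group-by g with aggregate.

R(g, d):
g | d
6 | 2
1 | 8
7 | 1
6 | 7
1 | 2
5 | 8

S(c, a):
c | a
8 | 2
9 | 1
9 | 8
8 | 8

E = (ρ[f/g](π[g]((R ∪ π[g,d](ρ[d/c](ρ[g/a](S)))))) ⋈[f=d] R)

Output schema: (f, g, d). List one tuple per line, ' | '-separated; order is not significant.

Row counts bottom-up:
  R → 6
  S → 4
  ρ[g/a](S) → 4
  ρ[d/c](ρ[g/a](S)) → 4
  π[g,d](ρ[d/c](ρ[g/a](S))) → 4
  (R ∪ π[g,d](ρ[d/c](ρ[g/a](S)))) → 10
  π[g]((R ∪ π[g,d](ρ[d/c](ρ[g/a](S))))) → 10
  ρ[f/g](π[g]((R ∪ π[g,d](ρ[d/c](ρ[g/a](S)))))) → 10
  R → 6
  (ρ[f/g](π[g]((R ∪ π[g,d](ρ[d/c](ρ[g/a](S)))))) ⋈[f=d] R) → 10

== RESULT ==
f | g | d
1 | 7 | 1
1 | 7 | 1
1 | 7 | 1
2 | 1 | 2
2 | 6 | 2
7 | 6 | 7
8 | 1 | 8
8 | 1 | 8
8 | 5 | 8
8 | 5 | 8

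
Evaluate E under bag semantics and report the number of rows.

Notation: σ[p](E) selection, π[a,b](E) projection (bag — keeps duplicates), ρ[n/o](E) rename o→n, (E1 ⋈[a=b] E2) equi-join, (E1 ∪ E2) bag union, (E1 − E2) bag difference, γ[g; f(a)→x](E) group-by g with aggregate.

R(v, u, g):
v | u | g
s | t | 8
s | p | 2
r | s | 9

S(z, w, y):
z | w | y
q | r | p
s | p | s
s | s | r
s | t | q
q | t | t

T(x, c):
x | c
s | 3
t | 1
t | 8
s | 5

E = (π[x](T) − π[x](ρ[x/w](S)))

Stepwise |·|:
  T → 4
  π[x](T) → 4
  S → 5
  ρ[x/w](S) → 5
  π[x](ρ[x/w](S)) → 5
  (π[x](T) − π[x](ρ[x/w](S))) → 1

|E| = 1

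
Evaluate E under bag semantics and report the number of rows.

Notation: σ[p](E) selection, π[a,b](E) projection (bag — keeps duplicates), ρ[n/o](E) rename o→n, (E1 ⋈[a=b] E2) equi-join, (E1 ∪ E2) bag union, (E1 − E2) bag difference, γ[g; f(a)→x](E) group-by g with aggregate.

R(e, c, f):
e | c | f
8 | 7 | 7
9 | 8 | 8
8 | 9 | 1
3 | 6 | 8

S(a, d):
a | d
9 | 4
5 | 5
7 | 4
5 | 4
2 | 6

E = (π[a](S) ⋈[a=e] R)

Stepwise |·|:
  S → 5
  π[a](S) → 5
  R → 4
  (π[a](S) ⋈[a=e] R) → 1

|E| = 1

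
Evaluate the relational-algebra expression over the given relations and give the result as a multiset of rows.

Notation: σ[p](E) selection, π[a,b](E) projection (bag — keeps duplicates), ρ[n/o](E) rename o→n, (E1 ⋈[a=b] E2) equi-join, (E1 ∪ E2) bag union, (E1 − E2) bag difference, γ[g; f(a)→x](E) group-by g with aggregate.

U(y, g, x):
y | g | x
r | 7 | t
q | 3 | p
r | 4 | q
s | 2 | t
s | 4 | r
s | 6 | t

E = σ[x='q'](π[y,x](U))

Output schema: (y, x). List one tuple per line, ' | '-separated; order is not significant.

Row counts bottom-up:
  U → 6
  π[y,x](U) → 6
  σ[x='q'](π[y,x](U)) → 1

== RESULT ==
y | x
r | q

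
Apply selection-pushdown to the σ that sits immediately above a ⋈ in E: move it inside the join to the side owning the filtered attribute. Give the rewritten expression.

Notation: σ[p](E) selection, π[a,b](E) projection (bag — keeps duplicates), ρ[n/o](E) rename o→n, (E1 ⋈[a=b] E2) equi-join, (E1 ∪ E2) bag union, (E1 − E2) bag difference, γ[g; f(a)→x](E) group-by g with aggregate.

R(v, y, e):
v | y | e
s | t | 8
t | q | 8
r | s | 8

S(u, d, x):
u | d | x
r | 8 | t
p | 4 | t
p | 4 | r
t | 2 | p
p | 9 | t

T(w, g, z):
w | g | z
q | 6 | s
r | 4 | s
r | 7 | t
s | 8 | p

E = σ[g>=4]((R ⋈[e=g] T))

σ filters on g, owned by the right side.
E' = (R ⋈[e=g] σ[g>=4](T))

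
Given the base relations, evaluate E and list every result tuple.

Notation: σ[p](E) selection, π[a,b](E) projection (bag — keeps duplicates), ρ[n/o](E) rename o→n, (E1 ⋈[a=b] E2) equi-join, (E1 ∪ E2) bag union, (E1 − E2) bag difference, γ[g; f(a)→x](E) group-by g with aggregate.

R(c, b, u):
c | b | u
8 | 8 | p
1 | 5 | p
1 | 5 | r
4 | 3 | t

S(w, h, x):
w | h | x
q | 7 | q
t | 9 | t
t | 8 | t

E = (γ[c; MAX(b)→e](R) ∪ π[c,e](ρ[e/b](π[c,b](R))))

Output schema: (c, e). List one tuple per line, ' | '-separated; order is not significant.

Per-node cardinality:
  R → 4
  γ[c; MAX(b)→e](R) → 3
  R → 4
  π[c,b](R) → 4
  ρ[e/b](π[c,b](R)) → 4
  π[c,e](ρ[e/b](π[c,b](R))) → 4
  (γ[c; MAX(b)→e](R) ∪ π[c,e](ρ[e/b](π[c,b](R)))) → 7

== RESULT ==
c | e
1 | 5
1 | 5
1 | 5
4 | 3
4 | 3
8 | 8
8 | 8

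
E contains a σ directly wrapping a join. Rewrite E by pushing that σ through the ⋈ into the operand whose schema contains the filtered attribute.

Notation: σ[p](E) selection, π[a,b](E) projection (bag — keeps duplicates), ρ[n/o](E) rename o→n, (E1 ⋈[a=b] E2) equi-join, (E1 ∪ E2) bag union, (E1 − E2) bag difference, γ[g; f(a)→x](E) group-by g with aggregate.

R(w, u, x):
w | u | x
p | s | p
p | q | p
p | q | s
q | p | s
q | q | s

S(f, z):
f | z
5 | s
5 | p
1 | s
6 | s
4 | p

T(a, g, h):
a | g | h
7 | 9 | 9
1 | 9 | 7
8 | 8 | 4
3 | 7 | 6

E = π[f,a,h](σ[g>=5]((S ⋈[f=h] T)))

σ filters on g, owned by the right side.
E' = π[f,a,h]((S ⋈[f=h] σ[g>=5](T)))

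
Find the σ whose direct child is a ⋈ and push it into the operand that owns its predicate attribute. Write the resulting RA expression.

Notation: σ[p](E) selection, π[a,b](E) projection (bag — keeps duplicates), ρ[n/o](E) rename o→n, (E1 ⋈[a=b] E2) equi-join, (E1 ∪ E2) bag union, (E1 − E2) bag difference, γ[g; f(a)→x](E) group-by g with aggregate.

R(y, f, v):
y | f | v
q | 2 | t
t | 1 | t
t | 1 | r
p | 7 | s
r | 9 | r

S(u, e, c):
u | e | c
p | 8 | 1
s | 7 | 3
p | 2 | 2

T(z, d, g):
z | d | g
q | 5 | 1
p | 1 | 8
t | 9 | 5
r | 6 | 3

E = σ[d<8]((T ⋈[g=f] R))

σ filters on d, owned by the left side.
E' = (σ[d<8](T) ⋈[g=f] R)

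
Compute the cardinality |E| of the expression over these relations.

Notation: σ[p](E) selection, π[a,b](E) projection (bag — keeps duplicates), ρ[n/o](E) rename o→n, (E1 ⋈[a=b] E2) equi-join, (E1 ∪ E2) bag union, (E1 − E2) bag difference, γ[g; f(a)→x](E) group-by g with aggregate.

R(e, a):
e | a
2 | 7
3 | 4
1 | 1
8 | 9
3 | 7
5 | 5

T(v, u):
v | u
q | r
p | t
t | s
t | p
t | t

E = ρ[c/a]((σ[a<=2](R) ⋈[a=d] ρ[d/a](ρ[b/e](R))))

Per-node cardinality:
  R → 6
  σ[a<=2](R) → 1
  R → 6
  ρ[b/e](R) → 6
  ρ[d/a](ρ[b/e](R)) → 6
  (σ[a<=2](R) ⋈[a=d] ρ[d/a](ρ[b/e](R))) → 1
  ρ[c/a]((σ[a<=2](R) ⋈[a=d] ρ[d/a](ρ[b/e](R)))) → 1

|E| = 1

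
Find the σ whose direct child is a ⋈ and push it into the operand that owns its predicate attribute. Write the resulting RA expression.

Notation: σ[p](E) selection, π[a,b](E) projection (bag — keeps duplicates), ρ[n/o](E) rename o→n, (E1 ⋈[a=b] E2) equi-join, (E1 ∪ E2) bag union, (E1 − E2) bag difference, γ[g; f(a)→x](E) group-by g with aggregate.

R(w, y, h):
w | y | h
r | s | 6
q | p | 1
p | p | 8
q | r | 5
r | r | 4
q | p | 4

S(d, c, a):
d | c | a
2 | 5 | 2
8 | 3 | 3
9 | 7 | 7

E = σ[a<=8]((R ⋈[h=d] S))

σ filters on a, owned by the right side.
E' = (R ⋈[h=d] σ[a<=8](S))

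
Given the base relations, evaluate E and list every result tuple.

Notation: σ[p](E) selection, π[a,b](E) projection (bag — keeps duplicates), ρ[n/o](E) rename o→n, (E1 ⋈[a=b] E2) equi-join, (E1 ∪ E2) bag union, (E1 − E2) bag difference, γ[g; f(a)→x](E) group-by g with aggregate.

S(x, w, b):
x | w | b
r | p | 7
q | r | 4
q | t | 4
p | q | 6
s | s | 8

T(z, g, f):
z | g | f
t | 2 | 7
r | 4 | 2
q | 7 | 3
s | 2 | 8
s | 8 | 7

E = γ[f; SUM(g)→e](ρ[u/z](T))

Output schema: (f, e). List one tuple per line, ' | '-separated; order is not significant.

Subexpression sizes:
  T → 5
  ρ[u/z](T) → 5
  γ[f; SUM(g)→e](ρ[u/z](T)) → 4

== RESULT ==
f | e
2 | 4
3 | 7
7 | 10
8 | 2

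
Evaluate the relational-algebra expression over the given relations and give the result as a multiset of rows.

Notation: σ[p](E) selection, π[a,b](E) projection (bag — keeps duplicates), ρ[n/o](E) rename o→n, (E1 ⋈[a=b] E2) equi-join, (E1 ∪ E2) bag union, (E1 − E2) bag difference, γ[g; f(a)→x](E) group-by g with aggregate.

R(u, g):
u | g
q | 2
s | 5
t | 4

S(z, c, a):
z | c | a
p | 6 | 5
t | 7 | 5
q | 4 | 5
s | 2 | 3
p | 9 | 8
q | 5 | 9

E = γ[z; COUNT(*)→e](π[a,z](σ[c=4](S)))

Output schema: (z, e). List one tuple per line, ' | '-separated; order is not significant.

Stepwise |·|:
  S → 6
  σ[c=4](S) → 1
  π[a,z](σ[c=4](S)) → 1
  γ[z; COUNT(*)→e](π[a,z](σ[c=4](S))) → 1

== RESULT ==
z | e
q | 1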